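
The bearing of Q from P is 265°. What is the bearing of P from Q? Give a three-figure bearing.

085°

Back-bearing = 265° − 180° = 085°.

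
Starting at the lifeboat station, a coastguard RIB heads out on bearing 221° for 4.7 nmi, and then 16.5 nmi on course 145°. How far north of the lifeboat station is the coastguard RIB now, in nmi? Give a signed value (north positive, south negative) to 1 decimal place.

-17.1 nmi

Leg 1 (221°, 4.7 nmi): east 4.7 sin 221° = -3.08, north 4.7 cos 221° = -3.55
Leg 2 (145°, 16.5 nmi): east 16.5 sin 145° = 9.46, north 16.5 cos 145° = -13.52
Net north component: -17.06 nmi.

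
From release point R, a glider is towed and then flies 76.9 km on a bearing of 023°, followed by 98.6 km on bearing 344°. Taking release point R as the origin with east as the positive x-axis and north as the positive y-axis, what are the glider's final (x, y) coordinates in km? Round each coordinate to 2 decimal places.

(2.87, 165.57)

Leg 1 (023°, 76.9 km): east 76.9 sin 23° = 30.05, north 76.9 cos 23° = 70.79
Leg 2 (344°, 98.6 km): east 98.6 sin 344° = -27.18, north 98.6 cos 344° = 94.78
Summing: 2.87 km east, 165.57 km north → (2.87, 165.57).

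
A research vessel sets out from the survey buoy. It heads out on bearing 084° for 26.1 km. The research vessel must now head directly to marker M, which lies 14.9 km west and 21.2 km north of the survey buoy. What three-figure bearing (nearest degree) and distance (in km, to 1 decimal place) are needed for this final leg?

294°, 44.8 km

Leg 1 (084°, 26.1 km): east 26.1 sin 84° = 25.96, north 26.1 cos 84° = 2.73
Current position: (25.96, 2.73). Target: (-14.9, 21.2). Remaining: Δeast = -40.86, Δnorth = 18.47.
Bearing = atan2(-40.86, 18.47) mod 360° = 294.33°; distance = √((-40.86)² + (18.47)²) = 44.839 km.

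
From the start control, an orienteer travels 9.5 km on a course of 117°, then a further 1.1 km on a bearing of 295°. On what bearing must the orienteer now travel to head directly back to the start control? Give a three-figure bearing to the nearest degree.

297°

Leg 1 (117°, 9.5 km): east 9.5 sin 117° = 8.46, north 9.5 cos 117° = -4.31
Leg 2 (295°, 1.1 km): east 1.1 sin 295° = -1.00, north 1.1 cos 295° = 0.46
Net displacement: 7.47 east, -3.85 north. Direction back to start is (-7.47, 3.85): bearing = atan2(-7.47, 3.85) mod 360° = 297.26° ≈ 297°.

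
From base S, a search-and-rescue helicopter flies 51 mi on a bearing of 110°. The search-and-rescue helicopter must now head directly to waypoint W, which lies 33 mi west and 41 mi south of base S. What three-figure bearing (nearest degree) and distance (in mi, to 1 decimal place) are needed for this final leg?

254°, 84.3 mi

Leg 1 (110°, 51 mi): east 51 sin 110° = 47.92, north 51 cos 110° = -17.44
Current position: (47.92, -17.44). Target: (-33, -41). Remaining: Δeast = -80.92, Δnorth = -23.56.
Bearing = atan2(-80.92, -23.56) mod 360° = 253.77°; distance = √((-80.92)² + (-23.56)²) = 84.283 mi.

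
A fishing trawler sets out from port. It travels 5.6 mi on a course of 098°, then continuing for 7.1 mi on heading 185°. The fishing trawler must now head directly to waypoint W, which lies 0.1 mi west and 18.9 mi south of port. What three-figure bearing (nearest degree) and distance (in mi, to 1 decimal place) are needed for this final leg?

204°, 12.1 mi

Leg 1 (098°, 5.6 mi): east 5.6 sin 98° = 5.55, north 5.6 cos 98° = -0.78
Leg 2 (185°, 7.1 mi): east 7.1 sin 185° = -0.62, north 7.1 cos 185° = -7.07
Current position: (4.93, -7.85). Target: (-0.1, -18.9). Remaining: Δeast = -5.03, Δnorth = -11.05.
Bearing = atan2(-5.03, -11.05) mod 360° = 204.47°; distance = √((-5.03)² + (-11.05)²) = 12.137 mi.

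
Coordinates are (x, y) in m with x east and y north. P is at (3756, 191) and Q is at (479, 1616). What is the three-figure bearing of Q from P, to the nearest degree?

Δeast = 479 − 3756 = -3277.00; Δnorth = 1616 − 191 = 1425.00.
Bearing = atan2(Δeast, Δnorth) mod 360° = 293.50° ≈ 294°.

294°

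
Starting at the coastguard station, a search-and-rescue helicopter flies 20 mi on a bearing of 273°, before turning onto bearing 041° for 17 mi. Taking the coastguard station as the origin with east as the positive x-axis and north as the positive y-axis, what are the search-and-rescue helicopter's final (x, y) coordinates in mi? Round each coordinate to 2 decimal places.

Leg 1 (273°, 20 mi): east 20 sin 273° = -19.97, north 20 cos 273° = 1.05
Leg 2 (041°, 17 mi): east 17 sin 41° = 11.15, north 17 cos 41° = 12.83
Summing: -8.82 mi east, 13.88 mi north → (-8.82, 13.88).

(-8.82, 13.88)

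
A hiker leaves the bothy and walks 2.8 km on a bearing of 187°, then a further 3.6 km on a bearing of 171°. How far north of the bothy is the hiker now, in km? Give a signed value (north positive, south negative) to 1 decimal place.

-6.3 km

Leg 1 (187°, 2.8 km): east 2.8 sin 187° = -0.34, north 2.8 cos 187° = -2.78
Leg 2 (171°, 3.6 km): east 3.6 sin 171° = 0.56, north 3.6 cos 171° = -3.56
Net north component: -6.33 km.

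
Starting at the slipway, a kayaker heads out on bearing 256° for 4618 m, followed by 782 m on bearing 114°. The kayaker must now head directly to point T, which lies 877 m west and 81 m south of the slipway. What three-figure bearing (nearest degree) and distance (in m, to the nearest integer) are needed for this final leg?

Leg 1 (256°, 4618 m): east 4618 sin 256° = -4480.83, north 4618 cos 256° = -1117.20
Leg 2 (114°, 782 m): east 782 sin 114° = 714.39, north 782 cos 114° = -318.07
Current position: (-3766.43, -1435.26). Target: (-877, -81). Remaining: Δeast = 2889.43, Δnorth = 1354.26.
Bearing = atan2(2889.43, 1354.26) mod 360° = 64.89°; distance = √((2889.43)² + (1354.26)²) = 3191.058 m.

065°, 3191 m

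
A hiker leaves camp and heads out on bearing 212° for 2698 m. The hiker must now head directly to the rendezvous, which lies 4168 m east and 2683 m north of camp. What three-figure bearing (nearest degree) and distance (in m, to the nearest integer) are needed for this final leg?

Leg 1 (212°, 2698 m): east 2698 sin 212° = -1429.72, north 2698 cos 212° = -2288.03
Current position: (-1429.72, -2288.03). Target: (4168, 2683). Remaining: Δeast = 5597.72, Δnorth = 4971.03.
Bearing = atan2(5597.72, 4971.03) mod 360° = 48.39°; distance = √((5597.72)² + (4971.03)²) = 7486.366 m.

048°, 7486 m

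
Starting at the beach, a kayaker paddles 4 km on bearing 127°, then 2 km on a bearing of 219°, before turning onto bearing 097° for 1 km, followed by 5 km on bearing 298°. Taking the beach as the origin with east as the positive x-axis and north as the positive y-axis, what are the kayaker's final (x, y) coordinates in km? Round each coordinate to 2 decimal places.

Leg 1 (127°, 4 km): east 4 sin 127° = 3.19, north 4 cos 127° = -2.41
Leg 2 (219°, 2 km): east 2 sin 219° = -1.26, north 2 cos 219° = -1.55
Leg 3 (097°, 1 km): east 1 sin 97° = 0.99, north 1 cos 97° = -0.12
Leg 4 (298°, 5 km): east 5 sin 298° = -4.41, north 5 cos 298° = 2.35
Summing: -1.49 km east, -1.74 km north → (-1.49, -1.74).

(-1.49, -1.74)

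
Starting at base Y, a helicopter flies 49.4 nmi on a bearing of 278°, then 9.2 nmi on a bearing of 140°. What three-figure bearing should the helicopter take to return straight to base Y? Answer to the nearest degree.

090°

Leg 1 (278°, 49.4 nmi): east 49.4 sin 278° = -48.92, north 49.4 cos 278° = 6.88
Leg 2 (140°, 9.2 nmi): east 9.2 sin 140° = 5.91, north 9.2 cos 140° = -7.05
Net displacement: -43.01 east, -0.17 north. Direction back to start is (43.01, 0.17): bearing = atan2(43.01, 0.17) mod 360° = 89.77° ≈ 090°.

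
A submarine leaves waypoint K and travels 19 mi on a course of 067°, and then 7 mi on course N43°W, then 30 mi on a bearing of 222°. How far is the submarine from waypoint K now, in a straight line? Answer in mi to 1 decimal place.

Leg 1 (067°, 19 mi): east 19 sin 67° = 17.49, north 19 cos 67° = 7.42
Leg 2 (N43°W, 7 mi): east 7 sin 317° = -4.77, north 7 cos 317° = 5.12
Leg 3 (222°, 30 mi): east 30 sin 222° = -20.07, north 30 cos 222° = -22.29
Net: -7.36 east, -9.75 north. Distance = √((-7.36)² + (-9.75)²) = 12.216 mi.

12.2 mi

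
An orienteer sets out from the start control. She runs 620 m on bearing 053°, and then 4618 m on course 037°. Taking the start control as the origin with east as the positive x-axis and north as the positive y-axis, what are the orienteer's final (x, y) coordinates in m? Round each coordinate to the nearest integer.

(3274, 4061)

Leg 1 (053°, 620 m): east 620 sin 53° = 495.15, north 620 cos 53° = 373.13
Leg 2 (037°, 4618 m): east 4618 sin 37° = 2779.18, north 4618 cos 37° = 3688.10
Summing: 3274.34 m east, 4061.22 m north → (3274, 4061).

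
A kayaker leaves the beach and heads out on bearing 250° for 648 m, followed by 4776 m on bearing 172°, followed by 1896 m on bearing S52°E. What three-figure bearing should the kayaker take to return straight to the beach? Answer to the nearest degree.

346°

Leg 1 (250°, 648 m): east 648 sin 250° = -608.92, north 648 cos 250° = -221.63
Leg 2 (172°, 4776 m): east 4776 sin 172° = 664.69, north 4776 cos 172° = -4729.52
Leg 3 (S52°E, 1896 m): east 1896 sin 128° = 1494.07, north 1896 cos 128° = -1167.29
Net displacement: 1549.84 east, -6118.44 north. Direction back to start is (-1549.84, 6118.44): bearing = atan2(-1549.84, 6118.44) mod 360° = 345.79° ≈ 346°.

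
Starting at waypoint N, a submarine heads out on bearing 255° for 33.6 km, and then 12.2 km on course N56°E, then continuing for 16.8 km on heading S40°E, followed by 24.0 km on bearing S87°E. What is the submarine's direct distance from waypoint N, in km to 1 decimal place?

20.3 km

Leg 1 (255°, 33.6 km): east 33.6 sin 255° = -32.46, north 33.6 cos 255° = -8.70
Leg 2 (N56°E, 12.2 km): east 12.2 sin 56° = 10.11, north 12.2 cos 56° = 6.82
Leg 3 (S40°E, 16.8 km): east 16.8 sin 140° = 10.80, north 16.8 cos 140° = -12.87
Leg 4 (S87°E, 24.0 km): east 24.0 sin 93° = 23.97, north 24.0 cos 93° = -1.26
Net: 12.43 east, -16.00 north. Distance = √((12.43)² + (-16.00)²) = 20.258 km.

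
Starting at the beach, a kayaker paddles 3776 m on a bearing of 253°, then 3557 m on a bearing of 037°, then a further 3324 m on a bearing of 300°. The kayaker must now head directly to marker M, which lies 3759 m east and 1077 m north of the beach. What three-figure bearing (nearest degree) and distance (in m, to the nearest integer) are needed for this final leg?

106°, 8434 m

Leg 1 (253°, 3776 m): east 3776 sin 253° = -3611.01, north 3776 cos 253° = -1104.00
Leg 2 (037°, 3557 m): east 3557 sin 37° = 2140.66, north 3557 cos 37° = 2840.75
Leg 3 (300°, 3324 m): east 3324 sin 300° = -2878.67, north 3324 cos 300° = 1662.00
Current position: (-4349.02, 3398.75). Target: (3759, 1077). Remaining: Δeast = 8108.02, Δnorth = -2321.75.
Bearing = atan2(8108.02, -2321.75) mod 360° = 105.98°; distance = √((8108.02)² + (-2321.75)²) = 8433.890 m.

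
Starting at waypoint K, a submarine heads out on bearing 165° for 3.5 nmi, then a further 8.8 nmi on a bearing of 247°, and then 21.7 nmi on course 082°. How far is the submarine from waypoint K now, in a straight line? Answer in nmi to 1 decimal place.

Leg 1 (165°, 3.5 nmi): east 3.5 sin 165° = 0.91, north 3.5 cos 165° = -3.38
Leg 2 (247°, 8.8 nmi): east 8.8 sin 247° = -8.10, north 8.8 cos 247° = -3.44
Leg 3 (082°, 21.7 nmi): east 21.7 sin 82° = 21.49, north 21.7 cos 82° = 3.02
Net: 14.29 east, -3.80 north. Distance = √((14.29)² + (-3.80)²) = 14.790 nmi.

14.8 nmi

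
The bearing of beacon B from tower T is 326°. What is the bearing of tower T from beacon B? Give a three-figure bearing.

Back-bearing = 326° − 180° = 146°.

146°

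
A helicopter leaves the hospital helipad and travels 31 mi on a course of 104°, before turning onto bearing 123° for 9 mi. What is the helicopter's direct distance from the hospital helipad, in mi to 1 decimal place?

39.6 mi

Leg 1 (104°, 31 mi): east 31 sin 104° = 30.08, north 31 cos 104° = -7.50
Leg 2 (123°, 9 mi): east 9 sin 123° = 7.55, north 9 cos 123° = -4.90
Net: 37.63 east, -12.40 north. Distance = √((37.63)² + (-12.40)²) = 39.618 mi.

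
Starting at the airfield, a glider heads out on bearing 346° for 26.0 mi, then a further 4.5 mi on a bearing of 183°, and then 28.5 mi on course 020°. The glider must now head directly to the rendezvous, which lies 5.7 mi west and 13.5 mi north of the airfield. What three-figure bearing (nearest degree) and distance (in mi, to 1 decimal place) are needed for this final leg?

Leg 1 (346°, 26.0 mi): east 26.0 sin 346° = -6.29, north 26.0 cos 346° = 25.23
Leg 2 (183°, 4.5 mi): east 4.5 sin 183° = -0.24, north 4.5 cos 183° = -4.49
Leg 3 (020°, 28.5 mi): east 28.5 sin 20° = 9.75, north 28.5 cos 20° = 26.78
Current position: (3.22, 47.52). Target: (-5.7, 13.5). Remaining: Δeast = -8.92, Δnorth = -34.02.
Bearing = atan2(-8.92, -34.02) mod 360° = 194.70°; distance = √((-8.92)² + (-34.02)²) = 35.166 mi.

195°, 35.2 mi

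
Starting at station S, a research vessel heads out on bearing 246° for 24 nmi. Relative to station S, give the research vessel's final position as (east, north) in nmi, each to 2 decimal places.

Leg 1 (246°, 24 nmi): east 24 sin 246° = -21.93, north 24 cos 246° = -9.76
Summing: -21.93 nmi east, -9.76 nmi north → (-21.93, -9.76).

(-21.93, -9.76)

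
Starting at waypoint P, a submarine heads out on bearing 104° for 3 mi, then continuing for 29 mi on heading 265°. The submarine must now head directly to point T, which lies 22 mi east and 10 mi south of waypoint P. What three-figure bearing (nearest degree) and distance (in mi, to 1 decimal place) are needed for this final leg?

098°, 48.5 mi

Leg 1 (104°, 3 mi): east 3 sin 104° = 2.91, north 3 cos 104° = -0.73
Leg 2 (265°, 29 mi): east 29 sin 265° = -28.89, north 29 cos 265° = -2.53
Current position: (-25.98, -3.25). Target: (22, -10). Remaining: Δeast = 47.98, Δnorth = -6.75.
Bearing = atan2(47.98, -6.75) mod 360° = 98.00°; distance = √((47.98)² + (-6.75)²) = 48.451 mi.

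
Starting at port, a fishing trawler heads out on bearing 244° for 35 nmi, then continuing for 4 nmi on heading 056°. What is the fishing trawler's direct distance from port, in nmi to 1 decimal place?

Leg 1 (244°, 35 nmi): east 35 sin 244° = -31.46, north 35 cos 244° = -15.34
Leg 2 (056°, 4 nmi): east 4 sin 56° = 3.32, north 4 cos 56° = 2.24
Net: -28.14 east, -13.11 north. Distance = √((-28.14)² + (-13.11)²) = 31.044 nmi.

31.0 nmi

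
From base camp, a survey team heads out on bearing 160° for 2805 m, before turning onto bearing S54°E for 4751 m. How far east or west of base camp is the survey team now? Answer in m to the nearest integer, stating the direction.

4803 m east

Leg 1 (160°, 2805 m): east 2805 sin 160° = 959.37, north 2805 cos 160° = -2635.84
Leg 2 (S54°E, 4751 m): east 4751 sin 126° = 3843.64, north 4751 cos 126° = -2792.57
Net east component: 4803.01 m.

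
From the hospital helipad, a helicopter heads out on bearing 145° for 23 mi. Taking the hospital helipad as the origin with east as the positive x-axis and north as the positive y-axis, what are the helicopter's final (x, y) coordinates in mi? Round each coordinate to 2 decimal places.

Leg 1 (145°, 23 mi): east 23 sin 145° = 13.19, north 23 cos 145° = -18.84
Summing: 13.19 mi east, -18.84 mi north → (13.19, -18.84).

(13.19, -18.84)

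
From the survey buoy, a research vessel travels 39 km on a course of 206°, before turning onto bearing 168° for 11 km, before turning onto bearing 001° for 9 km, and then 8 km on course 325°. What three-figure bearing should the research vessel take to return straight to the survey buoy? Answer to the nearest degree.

Leg 1 (206°, 39 km): east 39 sin 206° = -17.10, north 39 cos 206° = -35.05
Leg 2 (168°, 11 km): east 11 sin 168° = 2.29, north 11 cos 168° = -10.76
Leg 3 (001°, 9 km): east 9 sin 1° = 0.16, north 9 cos 1° = 9.00
Leg 4 (325°, 8 km): east 8 sin 325° = -4.59, north 8 cos 325° = 6.55
Net displacement: -19.24 east, -30.26 north. Direction back to start is (19.24, 30.26): bearing = atan2(19.24, 30.26) mod 360° = 32.45° ≈ 032°.

032°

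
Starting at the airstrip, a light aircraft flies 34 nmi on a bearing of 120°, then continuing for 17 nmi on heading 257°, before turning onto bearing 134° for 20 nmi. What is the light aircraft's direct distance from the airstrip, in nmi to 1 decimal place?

Leg 1 (120°, 34 nmi): east 34 sin 120° = 29.44, north 34 cos 120° = -17.00
Leg 2 (257°, 17 nmi): east 17 sin 257° = -16.56, north 17 cos 257° = -3.82
Leg 3 (134°, 20 nmi): east 20 sin 134° = 14.39, north 20 cos 134° = -13.89
Net: 27.27 east, -34.72 north. Distance = √((27.27)² + (-34.72)²) = 44.145 nmi.

44.1 nmi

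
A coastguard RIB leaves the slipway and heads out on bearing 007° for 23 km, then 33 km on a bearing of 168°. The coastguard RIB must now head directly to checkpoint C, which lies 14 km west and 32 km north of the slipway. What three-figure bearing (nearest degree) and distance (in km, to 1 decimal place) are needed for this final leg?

Leg 1 (007°, 23 km): east 23 sin 7° = 2.80, north 23 cos 7° = 22.83
Leg 2 (168°, 33 km): east 33 sin 168° = 6.86, north 33 cos 168° = -32.28
Current position: (9.66, -9.45). Target: (-14, 32). Remaining: Δeast = -23.66, Δnorth = 41.45.
Bearing = atan2(-23.66, 41.45) mod 360° = 330.28°; distance = √((-23.66)² + (41.45)²) = 47.730 km.

330°, 47.7 km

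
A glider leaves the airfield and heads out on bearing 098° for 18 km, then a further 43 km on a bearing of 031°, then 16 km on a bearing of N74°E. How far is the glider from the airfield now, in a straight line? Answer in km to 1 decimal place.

Leg 1 (098°, 18 km): east 18 sin 98° = 17.82, north 18 cos 98° = -2.51
Leg 2 (031°, 43 km): east 43 sin 31° = 22.15, north 43 cos 31° = 36.86
Leg 3 (N74°E, 16 km): east 16 sin 74° = 15.38, north 16 cos 74° = 4.41
Net: 55.35 east, 38.76 north. Distance = √((55.35)² + (38.76)²) = 67.575 km.

67.6 km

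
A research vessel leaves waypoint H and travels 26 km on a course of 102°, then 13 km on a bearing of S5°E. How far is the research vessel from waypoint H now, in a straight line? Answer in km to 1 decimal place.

Leg 1 (102°, 26 km): east 26 sin 102° = 25.43, north 26 cos 102° = -5.41
Leg 2 (S5°E, 13 km): east 13 sin 175° = 1.13, north 13 cos 175° = -12.95
Net: 26.56 east, -18.36 north. Distance = √((26.56)² + (-18.36)²) = 32.290 km.

32.3 km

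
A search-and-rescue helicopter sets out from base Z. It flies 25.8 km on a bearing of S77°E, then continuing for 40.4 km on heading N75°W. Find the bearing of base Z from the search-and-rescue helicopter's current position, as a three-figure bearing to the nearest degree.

109°

Leg 1 (S77°E, 25.8 km): east 25.8 sin 103° = 25.14, north 25.8 cos 103° = -5.80
Leg 2 (N75°W, 40.4 km): east 40.4 sin 285° = -39.02, north 40.4 cos 285° = 10.46
Net displacement: -13.88 east, 4.65 north. Direction back to start is (13.88, -4.65): bearing = atan2(13.88, -4.65) mod 360° = 108.53° ≈ 109°.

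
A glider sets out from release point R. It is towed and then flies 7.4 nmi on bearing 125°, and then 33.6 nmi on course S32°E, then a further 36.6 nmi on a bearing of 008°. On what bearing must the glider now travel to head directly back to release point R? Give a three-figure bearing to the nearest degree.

Leg 1 (125°, 7.4 nmi): east 7.4 sin 125° = 6.06, north 7.4 cos 125° = -4.24
Leg 2 (S32°E, 33.6 nmi): east 33.6 sin 148° = 17.81, north 33.6 cos 148° = -28.49
Leg 3 (008°, 36.6 nmi): east 36.6 sin 8° = 5.09, north 36.6 cos 8° = 36.24
Net displacement: 28.96 east, 3.50 north. Direction back to start is (-28.96, -3.50): bearing = atan2(-28.96, -3.50) mod 360° = 263.10° ≈ 263°.

263°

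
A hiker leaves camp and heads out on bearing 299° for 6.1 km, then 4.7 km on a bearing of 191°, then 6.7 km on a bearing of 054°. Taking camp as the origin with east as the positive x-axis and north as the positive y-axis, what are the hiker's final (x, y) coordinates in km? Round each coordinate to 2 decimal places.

(-0.81, 2.28)

Leg 1 (299°, 6.1 km): east 6.1 sin 299° = -5.34, north 6.1 cos 299° = 2.96
Leg 2 (191°, 4.7 km): east 4.7 sin 191° = -0.90, north 4.7 cos 191° = -4.61
Leg 3 (054°, 6.7 km): east 6.7 sin 54° = 5.42, north 6.7 cos 54° = 3.94
Summing: -0.81 km east, 2.28 km north → (-0.81, 2.28).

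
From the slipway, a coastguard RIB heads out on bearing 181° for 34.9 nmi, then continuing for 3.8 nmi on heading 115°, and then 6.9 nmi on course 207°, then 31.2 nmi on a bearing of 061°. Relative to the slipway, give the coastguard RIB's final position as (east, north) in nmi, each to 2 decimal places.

Leg 1 (181°, 34.9 nmi): east 34.9 sin 181° = -0.61, north 34.9 cos 181° = -34.89
Leg 2 (115°, 3.8 nmi): east 3.8 sin 115° = 3.44, north 3.8 cos 115° = -1.61
Leg 3 (207°, 6.9 nmi): east 6.9 sin 207° = -3.13, north 6.9 cos 207° = -6.15
Leg 4 (061°, 31.2 nmi): east 31.2 sin 61° = 27.29, north 31.2 cos 61° = 15.13
Summing: 26.99 nmi east, -27.52 nmi north → (26.99, -27.52).

(26.99, -27.52)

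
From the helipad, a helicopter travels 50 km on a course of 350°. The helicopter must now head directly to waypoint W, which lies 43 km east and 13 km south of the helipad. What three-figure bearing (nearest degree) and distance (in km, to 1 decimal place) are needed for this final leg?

140°, 80.9 km

Leg 1 (350°, 50 km): east 50 sin 350° = -8.68, north 50 cos 350° = 49.24
Current position: (-8.68, 49.24). Target: (43, -13). Remaining: Δeast = 51.68, Δnorth = -62.24.
Bearing = atan2(51.68, -62.24) mod 360° = 140.29°; distance = √((51.68)² + (-62.24)²) = 80.901 km.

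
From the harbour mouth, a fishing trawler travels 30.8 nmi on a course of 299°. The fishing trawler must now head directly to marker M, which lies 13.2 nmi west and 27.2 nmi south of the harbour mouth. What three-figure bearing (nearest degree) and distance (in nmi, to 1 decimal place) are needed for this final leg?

162°, 44.3 nmi

Leg 1 (299°, 30.8 nmi): east 30.8 sin 299° = -26.94, north 30.8 cos 299° = 14.93
Current position: (-26.94, 14.93). Target: (-13.2, -27.2). Remaining: Δeast = 13.74, Δnorth = -42.13.
Bearing = atan2(13.74, -42.13) mod 360° = 161.94°; distance = √((13.74)² + (-42.13)²) = 44.315 nmi.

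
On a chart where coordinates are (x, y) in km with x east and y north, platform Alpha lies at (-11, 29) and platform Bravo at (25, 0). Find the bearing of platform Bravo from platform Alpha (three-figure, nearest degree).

129°

Δeast = 25 − -11 = 36.00; Δnorth = 0 − 29 = -29.00.
Bearing = atan2(Δeast, Δnorth) mod 360° = 128.85° ≈ 129°.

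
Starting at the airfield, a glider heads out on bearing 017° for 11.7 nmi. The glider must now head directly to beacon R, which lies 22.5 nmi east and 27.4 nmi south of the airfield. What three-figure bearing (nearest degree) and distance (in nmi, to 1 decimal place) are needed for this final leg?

154°, 43.0 nmi

Leg 1 (017°, 11.7 nmi): east 11.7 sin 17° = 3.42, north 11.7 cos 17° = 11.19
Current position: (3.42, 11.19). Target: (22.5, -27.4). Remaining: Δeast = 19.08, Δnorth = -38.59.
Bearing = atan2(19.08, -38.59) mod 360° = 153.69°; distance = √((19.08)² + (-38.59)²) = 43.048 nmi.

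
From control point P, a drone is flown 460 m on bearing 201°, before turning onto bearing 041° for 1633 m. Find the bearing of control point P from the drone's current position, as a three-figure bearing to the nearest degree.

Leg 1 (201°, 460 m): east 460 sin 201° = -164.85, north 460 cos 201° = -429.45
Leg 2 (041°, 1633 m): east 1633 sin 41° = 1071.34, north 1633 cos 41° = 1232.44
Net displacement: 906.50 east, 802.99 north. Direction back to start is (-906.50, -802.99): bearing = atan2(-906.50, -802.99) mod 360° = 228.46° ≈ 228°.

228°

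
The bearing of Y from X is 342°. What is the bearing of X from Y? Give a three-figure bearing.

Back-bearing = 342° − 180° = 162°.

162°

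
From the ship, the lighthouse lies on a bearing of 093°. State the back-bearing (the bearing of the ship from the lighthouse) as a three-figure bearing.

Back-bearing = 093° + 180° = 273°.

273°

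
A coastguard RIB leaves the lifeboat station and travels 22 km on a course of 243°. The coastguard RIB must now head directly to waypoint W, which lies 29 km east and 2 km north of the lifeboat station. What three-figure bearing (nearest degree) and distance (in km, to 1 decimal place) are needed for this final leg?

076°, 50.1 km

Leg 1 (243°, 22 km): east 22 sin 243° = -19.60, north 22 cos 243° = -9.99
Current position: (-19.60, -9.99). Target: (29, 2). Remaining: Δeast = 48.60, Δnorth = 11.99.
Bearing = atan2(48.60, 11.99) mod 360° = 76.14°; distance = √((48.60)² + (11.99)²) = 50.059 km.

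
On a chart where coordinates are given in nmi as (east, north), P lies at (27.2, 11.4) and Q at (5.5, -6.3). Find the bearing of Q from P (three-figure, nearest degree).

231°

Δeast = 5.5 − 27.2 = -21.70; Δnorth = -6.3 − 11.4 = -17.70.
Bearing = atan2(Δeast, Δnorth) mod 360° = 230.80° ≈ 231°.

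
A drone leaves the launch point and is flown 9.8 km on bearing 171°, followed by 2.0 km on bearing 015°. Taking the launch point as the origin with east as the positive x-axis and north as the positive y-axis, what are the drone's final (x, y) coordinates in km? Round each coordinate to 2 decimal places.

(2.05, -7.75)

Leg 1 (171°, 9.8 km): east 9.8 sin 171° = 1.53, north 9.8 cos 171° = -9.68
Leg 2 (015°, 2.0 km): east 2.0 sin 15° = 0.52, north 2.0 cos 15° = 1.93
Summing: 2.05 km east, -7.75 km north → (2.05, -7.75).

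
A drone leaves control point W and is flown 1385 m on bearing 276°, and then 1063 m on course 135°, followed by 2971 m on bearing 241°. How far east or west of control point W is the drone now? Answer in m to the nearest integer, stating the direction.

Leg 1 (276°, 1385 m): east 1385 sin 276° = -1377.41, north 1385 cos 276° = 144.77
Leg 2 (135°, 1063 m): east 1063 sin 135° = 751.65, north 1063 cos 135° = -751.65
Leg 3 (241°, 2971 m): east 2971 sin 241° = -2598.50, north 2971 cos 241° = -1440.37
Net east component: -3224.25 m.

3224 m west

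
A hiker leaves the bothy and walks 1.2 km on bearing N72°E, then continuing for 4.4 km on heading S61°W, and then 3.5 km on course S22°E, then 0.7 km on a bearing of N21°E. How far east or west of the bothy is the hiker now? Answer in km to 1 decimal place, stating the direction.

1.1 km west

Leg 1 (N72°E, 1.2 km): east 1.2 sin 72° = 1.14, north 1.2 cos 72° = 0.37
Leg 2 (S61°W, 4.4 km): east 4.4 sin 241° = -3.85, north 4.4 cos 241° = -2.13
Leg 3 (S22°E, 3.5 km): east 3.5 sin 158° = 1.31, north 3.5 cos 158° = -3.25
Leg 4 (N21°E, 0.7 km): east 0.7 sin 21° = 0.25, north 0.7 cos 21° = 0.65
Net east component: -1.15 km.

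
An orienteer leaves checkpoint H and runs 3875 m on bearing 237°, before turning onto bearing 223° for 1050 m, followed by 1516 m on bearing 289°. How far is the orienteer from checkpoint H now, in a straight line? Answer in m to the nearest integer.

Leg 1 (237°, 3875 m): east 3875 sin 237° = -3249.85, north 3875 cos 237° = -2110.48
Leg 2 (223°, 1050 m): east 1050 sin 223° = -716.10, north 1050 cos 223° = -767.92
Leg 3 (289°, 1516 m): east 1516 sin 289° = -1433.41, north 1516 cos 289° = 493.56
Net: -5399.35 east, -2384.84 north. Distance = √((-5399.35)² + (-2384.84)²) = 5902.580 m.

5903 m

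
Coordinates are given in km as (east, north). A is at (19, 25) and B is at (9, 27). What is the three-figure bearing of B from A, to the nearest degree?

Δeast = 9 − 19 = -10.00; Δnorth = 27 − 25 = 2.00.
Bearing = atan2(Δeast, Δnorth) mod 360° = 281.31° ≈ 281°.

281°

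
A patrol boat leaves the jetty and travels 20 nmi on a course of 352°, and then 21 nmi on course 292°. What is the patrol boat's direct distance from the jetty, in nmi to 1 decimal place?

Leg 1 (352°, 20 nmi): east 20 sin 352° = -2.78, north 20 cos 352° = 19.81
Leg 2 (292°, 21 nmi): east 21 sin 292° = -19.47, north 21 cos 292° = 7.87
Net: -22.25 east, 27.67 north. Distance = √((-22.25)² + (27.67)²) = 35.511 nmi.

35.5 nmi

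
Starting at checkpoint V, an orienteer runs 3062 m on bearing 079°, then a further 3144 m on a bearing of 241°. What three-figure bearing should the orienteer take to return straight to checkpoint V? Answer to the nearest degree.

345°

Leg 1 (079°, 3062 m): east 3062 sin 79° = 3005.74, north 3062 cos 79° = 584.26
Leg 2 (241°, 3144 m): east 3144 sin 241° = -2749.80, north 3144 cos 241° = -1524.24
Net displacement: 255.94 east, -939.98 north. Direction back to start is (-255.94, 939.98): bearing = atan2(-255.94, 939.98) mod 360° = 344.77° ≈ 345°.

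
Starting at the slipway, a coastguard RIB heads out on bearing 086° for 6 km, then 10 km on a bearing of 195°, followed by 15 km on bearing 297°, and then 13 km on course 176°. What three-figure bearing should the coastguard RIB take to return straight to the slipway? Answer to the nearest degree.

030°

Leg 1 (086°, 6 km): east 6 sin 86° = 5.99, north 6 cos 86° = 0.42
Leg 2 (195°, 10 km): east 10 sin 195° = -2.59, north 10 cos 195° = -9.66
Leg 3 (297°, 15 km): east 15 sin 297° = -13.37, north 15 cos 297° = 6.81
Leg 4 (176°, 13 km): east 13 sin 176° = 0.91, north 13 cos 176° = -12.97
Net displacement: -9.06 east, -15.40 north. Direction back to start is (9.06, 15.40): bearing = atan2(9.06, 15.40) mod 360° = 30.47° ≈ 030°.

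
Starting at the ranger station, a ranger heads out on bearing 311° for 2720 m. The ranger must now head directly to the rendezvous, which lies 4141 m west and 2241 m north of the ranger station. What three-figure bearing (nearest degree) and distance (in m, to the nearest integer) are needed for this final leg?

Leg 1 (311°, 2720 m): east 2720 sin 311° = -2052.81, north 2720 cos 311° = 1784.48
Current position: (-2052.81, 1784.48). Target: (-4141, 2241). Remaining: Δeast = -2088.19, Δnorth = 456.52.
Bearing = atan2(-2088.19, 456.52) mod 360° = 282.33°; distance = √((-2088.19)² + (456.52)²) = 2137.510 m.

282°, 2138 m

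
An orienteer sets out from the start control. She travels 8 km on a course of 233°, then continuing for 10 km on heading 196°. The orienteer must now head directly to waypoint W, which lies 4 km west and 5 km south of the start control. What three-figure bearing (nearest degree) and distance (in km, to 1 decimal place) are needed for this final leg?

Leg 1 (233°, 8 km): east 8 sin 233° = -6.39, north 8 cos 233° = -4.81
Leg 2 (196°, 10 km): east 10 sin 196° = -2.76, north 10 cos 196° = -9.61
Current position: (-9.15, -14.43). Target: (-4, -5). Remaining: Δeast = 5.15, Δnorth = 9.43.
Bearing = atan2(5.15, 9.43) mod 360° = 28.63°; distance = √((5.15)² + (9.43)²) = 10.740 km.

029°, 10.7 km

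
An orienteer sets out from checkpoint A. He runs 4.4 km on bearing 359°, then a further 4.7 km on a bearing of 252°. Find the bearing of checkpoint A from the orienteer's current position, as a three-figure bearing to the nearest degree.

123°

Leg 1 (359°, 4.4 km): east 4.4 sin 359° = -0.08, north 4.4 cos 359° = 4.40
Leg 2 (252°, 4.7 km): east 4.7 sin 252° = -4.47, north 4.7 cos 252° = -1.45
Net displacement: -4.55 east, 2.95 north. Direction back to start is (4.55, -2.95): bearing = atan2(4.55, -2.95) mod 360° = 122.95° ≈ 123°.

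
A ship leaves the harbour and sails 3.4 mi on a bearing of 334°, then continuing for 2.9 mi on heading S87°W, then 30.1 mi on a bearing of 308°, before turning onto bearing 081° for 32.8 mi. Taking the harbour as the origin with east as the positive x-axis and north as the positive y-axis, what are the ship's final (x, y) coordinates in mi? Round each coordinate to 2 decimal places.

Leg 1 (334°, 3.4 mi): east 3.4 sin 334° = -1.49, north 3.4 cos 334° = 3.06
Leg 2 (S87°W, 2.9 mi): east 2.9 sin 267° = -2.90, north 2.9 cos 267° = -0.15
Leg 3 (308°, 30.1 mi): east 30.1 sin 308° = -23.72, north 30.1 cos 308° = 18.53
Leg 4 (081°, 32.8 mi): east 32.8 sin 81° = 32.40, north 32.8 cos 81° = 5.13
Summing: 4.29 mi east, 26.57 mi north → (4.29, 26.57).

(4.29, 26.57)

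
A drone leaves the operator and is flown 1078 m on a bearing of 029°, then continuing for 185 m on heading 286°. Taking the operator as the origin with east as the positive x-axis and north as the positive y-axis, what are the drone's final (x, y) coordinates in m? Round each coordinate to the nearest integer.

(345, 994)

Leg 1 (029°, 1078 m): east 1078 sin 29° = 522.62, north 1078 cos 29° = 942.84
Leg 2 (286°, 185 m): east 185 sin 286° = -177.83, north 185 cos 286° = 50.99
Summing: 344.79 m east, 993.83 m north → (345, 994).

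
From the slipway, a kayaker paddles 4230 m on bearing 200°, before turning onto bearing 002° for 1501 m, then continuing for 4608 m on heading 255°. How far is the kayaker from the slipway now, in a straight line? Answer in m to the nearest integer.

Leg 1 (200°, 4230 m): east 4230 sin 200° = -1446.75, north 4230 cos 200° = -3974.90
Leg 2 (002°, 1501 m): east 1501 sin 2° = 52.38, north 1501 cos 2° = 1500.09
Leg 3 (255°, 4608 m): east 4608 sin 255° = -4450.99, north 4608 cos 255° = -1192.64
Net: -5845.35 east, -3667.45 north. Distance = √((-5845.35)² + (-3667.45)²) = 6900.601 m.

6901 m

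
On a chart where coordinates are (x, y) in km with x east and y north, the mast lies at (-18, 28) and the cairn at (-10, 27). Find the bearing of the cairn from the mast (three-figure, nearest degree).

Δeast = -10 − -18 = 8.00; Δnorth = 27 − 28 = -1.00.
Bearing = atan2(Δeast, Δnorth) mod 360° = 97.13° ≈ 097°.

097°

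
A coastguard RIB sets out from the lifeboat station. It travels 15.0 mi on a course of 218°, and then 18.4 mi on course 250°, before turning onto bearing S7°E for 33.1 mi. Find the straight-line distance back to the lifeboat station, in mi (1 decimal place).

55.7 mi

Leg 1 (218°, 15.0 mi): east 15.0 sin 218° = -9.23, north 15.0 cos 218° = -11.82
Leg 2 (250°, 18.4 mi): east 18.4 sin 250° = -17.29, north 18.4 cos 250° = -6.29
Leg 3 (S7°E, 33.1 mi): east 33.1 sin 173° = 4.03, north 33.1 cos 173° = -32.85
Net: -22.49 east, -50.97 north. Distance = √((-22.49)² + (-50.97)²) = 55.709 mi.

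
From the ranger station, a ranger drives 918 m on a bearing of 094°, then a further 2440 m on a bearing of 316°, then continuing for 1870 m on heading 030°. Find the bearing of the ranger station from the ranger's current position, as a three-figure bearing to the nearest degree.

183°

Leg 1 (094°, 918 m): east 918 sin 94° = 915.76, north 918 cos 94° = -64.04
Leg 2 (316°, 2440 m): east 2440 sin 316° = -1694.97, north 2440 cos 316° = 1755.19
Leg 3 (030°, 1870 m): east 1870 sin 30° = 935.00, north 1870 cos 30° = 1619.47
Net displacement: 155.80 east, 3310.62 north. Direction back to start is (-155.80, -3310.62): bearing = atan2(-155.80, -3310.62) mod 360° = 182.69° ≈ 183°.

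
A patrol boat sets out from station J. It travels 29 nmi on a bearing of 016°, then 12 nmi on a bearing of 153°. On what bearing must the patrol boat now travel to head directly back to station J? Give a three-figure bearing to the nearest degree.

218°

Leg 1 (016°, 29 nmi): east 29 sin 16° = 7.99, north 29 cos 16° = 27.88
Leg 2 (153°, 12 nmi): east 12 sin 153° = 5.45, north 12 cos 153° = -10.69
Net displacement: 13.44 east, 17.18 north. Direction back to start is (-13.44, -17.18): bearing = atan2(-13.44, -17.18) mod 360° = 218.03° ≈ 218°.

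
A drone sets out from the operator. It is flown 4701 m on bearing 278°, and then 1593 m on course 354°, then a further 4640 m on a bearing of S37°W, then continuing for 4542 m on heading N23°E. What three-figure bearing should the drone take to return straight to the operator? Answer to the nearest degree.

115°

Leg 1 (278°, 4701 m): east 4701 sin 278° = -4655.25, north 4701 cos 278° = 654.25
Leg 2 (354°, 1593 m): east 1593 sin 354° = -166.51, north 1593 cos 354° = 1584.27
Leg 3 (S37°W, 4640 m): east 4640 sin 217° = -2792.42, north 4640 cos 217° = -3705.67
Leg 4 (N23°E, 4542 m): east 4542 sin 23° = 1774.70, north 4542 cos 23° = 4180.93
Net displacement: -5839.48 east, 2713.79 north. Direction back to start is (5839.48, -2713.79): bearing = atan2(5839.48, -2713.79) mod 360° = 114.93° ≈ 115°.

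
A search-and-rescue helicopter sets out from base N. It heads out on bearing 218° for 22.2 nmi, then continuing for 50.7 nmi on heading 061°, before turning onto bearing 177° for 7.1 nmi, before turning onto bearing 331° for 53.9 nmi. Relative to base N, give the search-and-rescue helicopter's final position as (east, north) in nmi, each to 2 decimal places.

(4.92, 47.14)

Leg 1 (218°, 22.2 nmi): east 22.2 sin 218° = -13.67, north 22.2 cos 218° = -17.49
Leg 2 (061°, 50.7 nmi): east 50.7 sin 61° = 44.34, north 50.7 cos 61° = 24.58
Leg 3 (177°, 7.1 nmi): east 7.1 sin 177° = 0.37, north 7.1 cos 177° = -7.09
Leg 4 (331°, 53.9 nmi): east 53.9 sin 331° = -26.13, north 53.9 cos 331° = 47.14
Summing: 4.92 nmi east, 47.14 nmi north → (4.92, 47.14).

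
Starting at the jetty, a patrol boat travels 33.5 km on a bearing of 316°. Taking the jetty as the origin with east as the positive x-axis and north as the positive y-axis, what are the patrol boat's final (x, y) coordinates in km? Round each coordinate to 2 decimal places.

(-23.27, 24.10)

Leg 1 (316°, 33.5 km): east 33.5 sin 316° = -23.27, north 33.5 cos 316° = 24.10
Summing: -23.27 km east, 24.10 km north → (-23.27, 24.10).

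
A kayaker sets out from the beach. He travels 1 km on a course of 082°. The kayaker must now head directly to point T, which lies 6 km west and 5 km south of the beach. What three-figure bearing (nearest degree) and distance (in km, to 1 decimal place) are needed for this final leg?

Leg 1 (082°, 1 km): east 1 sin 82° = 0.99, north 1 cos 82° = 0.14
Current position: (0.99, 0.14). Target: (-6, -5). Remaining: Δeast = -6.99, Δnorth = -5.14.
Bearing = atan2(-6.99, -5.14) mod 360° = 233.68°; distance = √((-6.99)² + (-5.14)²) = 8.676 km.

234°, 8.7 km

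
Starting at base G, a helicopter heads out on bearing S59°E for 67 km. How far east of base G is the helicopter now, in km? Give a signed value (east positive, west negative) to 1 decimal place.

Leg 1 (S59°E, 67 km): east 67 sin 121° = 57.43, north 67 cos 121° = -34.51
Net east component: 57.43 km.

57.4 km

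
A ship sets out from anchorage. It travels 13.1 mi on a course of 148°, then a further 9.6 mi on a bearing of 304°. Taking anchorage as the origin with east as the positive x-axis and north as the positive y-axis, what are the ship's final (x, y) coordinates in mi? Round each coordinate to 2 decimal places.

Leg 1 (148°, 13.1 mi): east 13.1 sin 148° = 6.94, north 13.1 cos 148° = -11.11
Leg 2 (304°, 9.6 mi): east 9.6 sin 304° = -7.96, north 9.6 cos 304° = 5.37
Summing: -1.02 mi east, -5.74 mi north → (-1.02, -5.74).

(-1.02, -5.74)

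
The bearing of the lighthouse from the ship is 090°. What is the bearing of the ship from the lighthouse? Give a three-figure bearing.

Back-bearing = 090° + 180° = 270°.

270°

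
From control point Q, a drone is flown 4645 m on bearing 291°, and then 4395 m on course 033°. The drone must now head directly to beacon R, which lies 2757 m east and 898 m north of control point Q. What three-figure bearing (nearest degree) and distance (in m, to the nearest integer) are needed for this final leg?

133°, 6474 m

Leg 1 (291°, 4645 m): east 4645 sin 291° = -4336.48, north 4645 cos 291° = 1664.62
Leg 2 (033°, 4395 m): east 4395 sin 33° = 2393.69, north 4395 cos 33° = 3685.96
Current position: (-1942.79, 5350.58). Target: (2757, 898). Remaining: Δeast = 4699.79, Δnorth = -4452.58.
Bearing = atan2(4699.79, -4452.58) mod 360° = 133.45°; distance = √((4699.79)² + (-4452.58)²) = 6474.062 m.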